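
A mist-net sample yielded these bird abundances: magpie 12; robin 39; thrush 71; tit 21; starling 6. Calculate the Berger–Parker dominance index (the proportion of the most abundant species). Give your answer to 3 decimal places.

0.477

Total N = 12+39+71+21+6 = 149, so the proportions are 0.08054, 0.26174, 0.47651, 0.14094, 0.04027 (working shown to 5 dp, full precision carried).
The largest proportion is 0.47651, i.e. d = 0.477 to 3 decimal places.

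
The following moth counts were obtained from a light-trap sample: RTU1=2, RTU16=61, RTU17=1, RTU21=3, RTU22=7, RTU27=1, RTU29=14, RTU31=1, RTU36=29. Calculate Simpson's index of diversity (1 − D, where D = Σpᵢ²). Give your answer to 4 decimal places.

Total N = 2+61+1+3+7+1+14+1+29 = 119, so the proportions are 0.016807, 0.512605, 0.008403, 0.02521, 0.058824, 0.008403, 0.117647, 0.008403, 0.243697 (working shown to 6 dp, full precision carried).
D = 0.016807² + 0.512605² + 0.008403² + 0.02521² + 0.058824² + 0.008403² + 0.117647² + 0.008403² + 0.243697² = 0.000282 + 0.262764 + 0.000071 + 0.000636 + 0.003460 + 0.000071 + 0.013841 + 0.000071 + 0.059388 = 0.340583.
So 1 − D = 0.659417, i.e. 0.6594 to 4 decimal places.

0.6594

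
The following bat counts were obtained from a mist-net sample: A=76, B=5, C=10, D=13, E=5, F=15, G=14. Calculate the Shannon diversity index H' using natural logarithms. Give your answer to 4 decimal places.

1.4550

Total N = 76+5+10+13+5+15+14 = 138, so the proportions are 0.550725, 0.036232, 0.072464, 0.094203, 0.036232, 0.108696, 0.101449 (working shown to 6 dp, full precision carried).
Each pᵢ ln pᵢ term: 0.550725×(-0.596520)=-0.328518, 0.036232×(-3.317816)=-0.120211, 0.072464×(-2.624669)=-0.190193, 0.094203×(-2.362304)=-0.222536, 0.036232×(-3.317816)=-0.120211, 0.108696×(-2.219203)=-0.241218, 0.101449×(-2.288196)=-0.232136.
Sum = -1.455023, so H' = 1.4550.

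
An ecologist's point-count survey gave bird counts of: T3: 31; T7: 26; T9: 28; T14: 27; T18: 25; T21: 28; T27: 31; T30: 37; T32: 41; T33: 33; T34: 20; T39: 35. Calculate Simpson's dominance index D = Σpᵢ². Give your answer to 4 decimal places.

0.0861

Total N = 31+26+28+27+25+28+31+37+41+33+20+35 = 362, so the proportions are 0.085635, 0.071823, 0.077348, 0.074586, 0.069061, 0.077348, 0.085635, 0.10221, 0.11326, 0.09116, 0.055249, 0.096685 (working shown to 6 dp, full precision carried).
D = 0.085635² + 0.071823² + 0.077348² + 0.074586² + 0.069061² + 0.077348² + 0.085635² + 0.10221² + 0.11326² + 0.09116² + 0.055249² + 0.096685² = 0.007333 + 0.005159 + 0.005983 + 0.005563 + 0.004769 + 0.005983 + 0.007333 + 0.010447 + 0.012828 + 0.008310 + 0.003052 + 0.009348 = 0.086108.
To 4 decimal places, D = 0.0861.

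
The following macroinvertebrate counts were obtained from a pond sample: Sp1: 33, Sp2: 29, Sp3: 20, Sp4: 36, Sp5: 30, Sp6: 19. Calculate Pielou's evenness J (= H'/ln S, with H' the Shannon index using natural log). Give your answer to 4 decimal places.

0.9851

Total N = 33+29+20+36+30+19 = 167, so the proportions are 0.197605, 0.173653, 0.11976, 0.215569, 0.179641, 0.113772 (working shown to 6 dp, full precision carried).
H' = −Σ pᵢ ln pᵢ = −((-0.320413) + (-0.304013) + (-0.254163) + (-0.330785) + (-0.308407) + (-0.247291)) = 1.765072.
With S = 6 species, ln S = 1.791759, so J = 1.765072/1.791759 = 0.985106, i.e. 0.9851 to 4 decimal places.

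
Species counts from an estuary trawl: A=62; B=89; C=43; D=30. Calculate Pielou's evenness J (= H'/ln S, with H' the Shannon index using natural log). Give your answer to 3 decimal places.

Total N = 62+89+43+30 = 224, so the proportions are 0.27679, 0.39732, 0.19196, 0.13393 (working shown to 5 dp, full precision carried).
H' = −Σ pᵢ ln pᵢ = −((-0.35553) + (-0.36673) + (-0.31683) + (-0.26926)) = 1.30835.
With S = 4 species, ln S = 1.38629, so J = 1.30835/1.38629 = 0.94377, i.e. 0.944 to 3 decimal places.

0.944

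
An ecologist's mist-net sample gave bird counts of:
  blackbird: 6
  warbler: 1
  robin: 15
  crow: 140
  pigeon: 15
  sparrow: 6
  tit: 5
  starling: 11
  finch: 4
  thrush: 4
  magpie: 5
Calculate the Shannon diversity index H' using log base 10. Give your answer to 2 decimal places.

0.59

Total N = 6+1+15+140+15+6+5+11+4+4+5 = 212, so the proportions are 0.0283, 0.0047, 0.0708, 0.6604, 0.0708, 0.0283, 0.0236, 0.0519, 0.0189, 0.0189, 0.0236 (working shown to 4 dp, full precision carried).
Each pᵢ log₁₀ pᵢ term: 0.0283×(-1.5482)=-0.0438, 0.0047×(-2.3263)=-0.0110, 0.0708×(-1.1502)=-0.0814, 0.6604×(-0.1802)=-0.1190, 0.0708×(-1.1502)=-0.0814, 0.0283×(-1.5482)=-0.0438, 0.0236×(-1.6274)=-0.0384, 0.0519×(-1.2849)=-0.0667, 0.0189×(-1.7243)=-0.0325, 0.0189×(-1.7243)=-0.0325, 0.0236×(-1.6274)=-0.0384.
Sum = -0.5889, so H' = 0.59.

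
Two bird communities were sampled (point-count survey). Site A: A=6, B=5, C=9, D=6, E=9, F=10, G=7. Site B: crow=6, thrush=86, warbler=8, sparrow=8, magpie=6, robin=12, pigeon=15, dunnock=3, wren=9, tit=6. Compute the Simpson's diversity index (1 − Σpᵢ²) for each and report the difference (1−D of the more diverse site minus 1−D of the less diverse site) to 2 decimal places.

Site A: N=52, proportions 0.115385, 0.096154, 0.173077, 0.115385, 0.173077, 0.192308, 0.134615, giving 1−D = 0.849112 (working shown to 6 dp, full precision carried).
Site B: N=159, proportions 0.037736, 0.540881, 0.050314, 0.050314, 0.037736, 0.075472, 0.09434, 0.018868, 0.056604, 0.037736, giving 1−D = 0.679957.
Difference = |0.849112 − 0.679957| = 0.169155, i.e. 0.17 to 2 decimal places.

0.17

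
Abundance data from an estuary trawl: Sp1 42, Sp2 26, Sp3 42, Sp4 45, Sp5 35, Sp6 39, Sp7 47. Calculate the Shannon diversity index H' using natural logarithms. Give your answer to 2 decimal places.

1.93

Total N = 42+26+42+45+35+39+47 = 276, so the proportions are 0.1522, 0.0942, 0.1522, 0.163, 0.1268, 0.1413, 0.1703 (working shown to 4 dp, full precision carried).
Each pᵢ ln pᵢ term: 0.1522×(-1.8827)=-0.2865, 0.0942×(-2.3623)=-0.2225, 0.1522×(-1.8827)=-0.2865, 0.163×(-1.8137)=-0.2957, 0.1268×(-2.0651)=-0.2619, 0.1413×(-1.9568)=-0.2765, 0.1703×(-1.7703)=-0.3015.
Sum = -1.9311, so H' = 1.93.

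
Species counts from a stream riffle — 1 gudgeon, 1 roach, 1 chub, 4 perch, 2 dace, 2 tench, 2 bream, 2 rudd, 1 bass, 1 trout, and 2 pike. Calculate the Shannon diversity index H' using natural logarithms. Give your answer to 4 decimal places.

2.2878

Total N = 1+1+1+4+2+2+2+2+1+1+2 = 19, so the proportions are 0.052632, 0.052632, 0.052632, 0.210526, 0.105263, 0.105263, 0.105263, 0.105263, 0.052632, 0.052632, 0.105263 (working shown to 6 dp, full precision carried).
Each pᵢ ln pᵢ term: 0.052632×(-2.944439)=-0.154970, 0.052632×(-2.944439)=-0.154970, 0.052632×(-2.944439)=-0.154970, 0.210526×(-1.558145)=-0.328030, 0.105263×(-2.251292)=-0.236978, 0.105263×(-2.251292)=-0.236978, 0.105263×(-2.251292)=-0.236978, 0.105263×(-2.251292)=-0.236978, 0.052632×(-2.944439)=-0.154970, 0.052632×(-2.944439)=-0.154970, 0.105263×(-2.251292)=-0.236978.
Sum = -2.287773, so H' = 2.2878.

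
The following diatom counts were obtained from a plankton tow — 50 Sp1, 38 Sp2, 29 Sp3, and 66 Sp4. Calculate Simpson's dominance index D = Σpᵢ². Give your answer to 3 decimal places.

Total N = 50+38+29+66 = 183, so the proportions are 0.27322, 0.20765, 0.15847, 0.36066 (working shown to 5 dp, full precision carried).
D = 0.27322² + 0.20765² + 0.15847² + 0.36066² = 0.07465 + 0.04312 + 0.02511 + 0.13007 = 0.27296.
To 3 decimal places, D = 0.273.

0.273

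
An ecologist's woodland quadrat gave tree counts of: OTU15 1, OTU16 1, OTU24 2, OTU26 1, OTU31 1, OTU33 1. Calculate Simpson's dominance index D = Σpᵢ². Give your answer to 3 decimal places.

0.184

Total N = 1+1+2+1+1+1 = 7, so the proportions are 0.14286, 0.14286, 0.28571, 0.14286, 0.14286, 0.14286 (working shown to 5 dp, full precision carried).
D = 0.14286² + 0.14286² + 0.28571² + 0.14286² + 0.14286² + 0.14286² = 0.02041 + 0.02041 + 0.08163 + 0.02041 + 0.02041 + 0.02041 = 0.18367.
To 3 decimal places, D = 0.184.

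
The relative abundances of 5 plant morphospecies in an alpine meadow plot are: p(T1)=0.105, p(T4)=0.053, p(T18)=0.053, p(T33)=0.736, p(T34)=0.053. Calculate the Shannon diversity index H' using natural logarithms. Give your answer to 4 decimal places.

Each pᵢ ln pᵢ term (working shown to 6 dp, full precision carried): 0.105×(-2.253795)=-0.236648, 0.053×(-2.937463)=-0.155686, 0.053×(-2.937463)=-0.155686, 0.736×(-0.306525)=-0.225603, 0.053×(-2.937463)=-0.155686.
Sum = -0.929308, so H' = 0.9293.

0.9293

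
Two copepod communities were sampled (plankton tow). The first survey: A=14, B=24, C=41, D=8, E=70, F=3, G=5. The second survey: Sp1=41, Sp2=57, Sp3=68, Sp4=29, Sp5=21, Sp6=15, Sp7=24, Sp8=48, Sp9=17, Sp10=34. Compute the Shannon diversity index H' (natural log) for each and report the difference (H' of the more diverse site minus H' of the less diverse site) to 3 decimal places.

The first survey: N=165, proportions 0.08485, 0.14545, 0.24848, 0.04848, 0.42424, 0.01818, 0.0303, giving H' = 1.52504 (working shown to 5 dp, full precision carried).
The second survey: N=354, proportions 0.11582, 0.16102, 0.19209, 0.08192, 0.05932, 0.04237, 0.0678, 0.13559, 0.04802, 0.09605, giving H' = 2.19134.
Difference = |1.52504 − 2.19134| = 0.66630, i.e. 0.666 to 3 decimal places.

0.666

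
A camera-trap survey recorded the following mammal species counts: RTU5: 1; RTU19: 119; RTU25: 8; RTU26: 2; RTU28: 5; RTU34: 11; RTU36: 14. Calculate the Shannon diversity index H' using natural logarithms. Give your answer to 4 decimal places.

0.9620

Total N = 1+119+8+2+5+11+14 = 160, so the proportions are 0.00625, 0.74375, 0.05, 0.0125, 0.03125, 0.06875, 0.0875 (working shown to 6 dp, full precision carried).
Each pᵢ ln pᵢ term: 0.00625×(-5.075174)=-0.031720, 0.74375×(-0.296050)=-0.220187, 0.05×(-2.995732)=-0.149787, 0.0125×(-4.382027)=-0.054775, 0.03125×(-3.465736)=-0.108304, 0.06875×(-2.677279)=-0.184063, 0.0875×(-2.436116)=-0.213160.
Sum = -0.961997, so H' = 0.9620.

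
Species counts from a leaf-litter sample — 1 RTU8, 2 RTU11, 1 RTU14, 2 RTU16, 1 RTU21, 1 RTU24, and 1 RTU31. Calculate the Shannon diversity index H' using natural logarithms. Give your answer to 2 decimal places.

1.89

Total N = 1+2+1+2+1+1+1 = 9, so the proportions are 0.1111, 0.2222, 0.1111, 0.2222, 0.1111, 0.1111, 0.1111 (working shown to 4 dp, full precision carried).
Each pᵢ ln pᵢ term: 0.1111×(-2.1972)=-0.2441, 0.2222×(-1.5041)=-0.3342, 0.1111×(-2.1972)=-0.2441, 0.2222×(-1.5041)=-0.3342, 0.1111×(-2.1972)=-0.2441, 0.1111×(-2.1972)=-0.2441, 0.1111×(-2.1972)=-0.2441.
Sum = -1.8892, so H' = 1.89.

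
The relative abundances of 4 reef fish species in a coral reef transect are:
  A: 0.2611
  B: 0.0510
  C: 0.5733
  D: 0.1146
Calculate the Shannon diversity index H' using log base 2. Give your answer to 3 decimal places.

Each pᵢ log₂ pᵢ term (working shown to 5 dp, full precision carried): 0.2611×(-1.93733)=-0.50584, 0.051×(-4.29336)=-0.21896, 0.5733×(-0.80264)=-0.46015, 0.1146×(-3.12532)=-0.35816.
Sum = -1.54311, so H' = 1.543.

1.543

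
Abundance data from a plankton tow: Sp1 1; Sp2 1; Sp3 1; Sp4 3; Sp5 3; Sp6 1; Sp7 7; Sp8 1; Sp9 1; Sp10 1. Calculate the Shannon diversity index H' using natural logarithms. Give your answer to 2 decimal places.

Total N = 1+1+1+3+3+1+7+1+1+1 = 20, so the proportions are 0.05, 0.05, 0.05, 0.15, 0.15, 0.05, 0.35, 0.05, 0.05, 0.05 (working shown to 4 dp, full precision carried).
Each pᵢ ln pᵢ term: 0.05×(-2.9957)=-0.1498, 0.05×(-2.9957)=-0.1498, 0.05×(-2.9957)=-0.1498, 0.15×(-1.8971)=-0.2846, 0.15×(-1.8971)=-0.2846, 0.05×(-2.9957)=-0.1498, 0.35×(-1.0498)=-0.3674, 0.05×(-2.9957)=-0.1498, 0.05×(-2.9957)=-0.1498, 0.05×(-2.9957)=-0.1498.
Sum = -1.9851, so H' = 1.99.

1.99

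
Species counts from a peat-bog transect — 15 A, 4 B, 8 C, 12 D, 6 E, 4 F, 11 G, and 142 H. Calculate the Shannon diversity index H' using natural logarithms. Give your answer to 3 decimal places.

Total N = 15+4+8+12+6+4+11+142 = 202, so the proportions are 0.07426, 0.0198, 0.0396, 0.05941, 0.0297, 0.0198, 0.05446, 0.70297 (working shown to 5 dp, full precision carried).
Each pᵢ ln pᵢ term: 0.07426×(-2.60022)=-0.19309, 0.0198×(-3.92197)=-0.07766, 0.0396×(-3.22883)=-0.12787, 0.05941×(-2.82336)=-0.16772, 0.0297×(-3.51651)=-0.10445, 0.0198×(-3.92197)=-0.07766, 0.05446×(-2.91037)=-0.15849, 0.70297×(-0.35244)=-0.24776.
Sum = -1.15470, so H' = 1.155.

1.155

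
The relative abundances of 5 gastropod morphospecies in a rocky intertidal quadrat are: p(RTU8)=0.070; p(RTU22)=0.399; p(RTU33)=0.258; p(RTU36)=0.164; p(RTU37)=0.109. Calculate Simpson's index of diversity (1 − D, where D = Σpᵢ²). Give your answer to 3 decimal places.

D = 0.07² + 0.399² + 0.258² + 0.164² + 0.109² = 0.00490 + 0.15920 + 0.06656 + 0.02690 + 0.01188 = 0.26944 (working shown to 5 dp, full precision carried).
So 1 − D = 0.73056, i.e. 0.731 to 3 decimal places.

0.731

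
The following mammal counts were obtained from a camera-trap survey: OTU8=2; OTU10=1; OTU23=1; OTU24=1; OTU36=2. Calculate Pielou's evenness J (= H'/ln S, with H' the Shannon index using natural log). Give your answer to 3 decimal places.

0.963

Total N = 2+1+1+1+2 = 7, so the proportions are 0.28571, 0.14286, 0.14286, 0.14286, 0.28571 (working shown to 5 dp, full precision carried).
H' = −Σ pᵢ ln pᵢ = −((-0.35793) + (-0.27799) + (-0.27799) + (-0.27799) + (-0.35793)) = 1.54983.
With S = 5 species, ln S = 1.60944, so J = 1.54983/1.60944 = 0.96296, i.e. 0.963 to 3 decimal places.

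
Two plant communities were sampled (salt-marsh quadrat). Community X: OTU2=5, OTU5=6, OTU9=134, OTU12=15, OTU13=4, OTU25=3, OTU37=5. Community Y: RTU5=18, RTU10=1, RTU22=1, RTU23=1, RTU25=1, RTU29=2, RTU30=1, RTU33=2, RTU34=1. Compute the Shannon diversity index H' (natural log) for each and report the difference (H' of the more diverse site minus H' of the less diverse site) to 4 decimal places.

Community X: N=172, proportions 0.02907, 0.034884, 0.77907, 0.087209, 0.023256, 0.017442, 0.02907, giving H' = 0.888092 (working shown to 6 dp, full precision carried).
Community Y: N=28, proportions 0.642857, 0.035714, 0.035714, 0.035714, 0.035714, 0.071429, 0.035714, 0.071429, 0.035714, giving H' = 1.375087.
Difference = |0.888092 − 1.375087| = 0.486995, i.e. 0.4870 to 4 decimal places.

0.4870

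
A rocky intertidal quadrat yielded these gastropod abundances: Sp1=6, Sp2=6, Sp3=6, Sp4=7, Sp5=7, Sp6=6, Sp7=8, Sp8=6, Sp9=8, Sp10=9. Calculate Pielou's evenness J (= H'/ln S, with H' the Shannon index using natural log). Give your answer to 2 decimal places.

Total N = 6+6+6+7+7+6+8+6+8+9 = 69, so the proportions are 0.087, 0.087, 0.087, 0.1014, 0.1014, 0.087, 0.1159, 0.087, 0.1159, 0.1304 (working shown to 4 dp, full precision carried).
H' = −Σ pᵢ ln pᵢ = −((-0.2124) + (-0.2124) + (-0.2124) + (-0.2321) + (-0.2321) + (-0.2124) + (-0.2498) + (-0.2124) + (-0.2498) + (-0.2657)) = 2.2915.
With S = 10 species, ln S = 2.3026, so J = 2.2915/2.3026 = 0.9952, i.e. 1.00 to 2 decimal places.

1.00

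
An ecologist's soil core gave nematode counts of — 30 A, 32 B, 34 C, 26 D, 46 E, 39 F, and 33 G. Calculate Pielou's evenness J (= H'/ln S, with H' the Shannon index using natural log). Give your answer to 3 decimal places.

Total N = 30+32+34+26+46+39+33 = 240, so the proportions are 0.125, 0.13333, 0.14167, 0.10833, 0.19167, 0.1625, 0.1375 (working shown to 5 dp, full precision carried).
H' = −Σ pᵢ ln pᵢ = −((-0.25993) + (-0.26865) + (-0.27686) + (-0.24078) + (-0.31663) + (-0.29528) + (-0.27282)) = 1.93094.
With S = 7 species, ln S = 1.94591, so J = 1.93094/1.94591 = 0.99231, i.e. 0.992 to 3 decimal places.

0.992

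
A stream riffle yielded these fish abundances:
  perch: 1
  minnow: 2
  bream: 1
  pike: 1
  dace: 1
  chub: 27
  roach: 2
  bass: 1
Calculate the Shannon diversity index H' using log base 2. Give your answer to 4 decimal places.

1.4926

Total N = 1+2+1+1+1+27+2+1 = 36, so the proportions are 0.027778, 0.055556, 0.027778, 0.027778, 0.027778, 0.75, 0.055556, 0.027778 (working shown to 6 dp, full precision carried).
Each pᵢ log₂ pᵢ term: 0.027778×(-5.169925)=-0.143609, 0.055556×(-4.169925)=-0.231663, 0.027778×(-5.169925)=-0.143609, 0.027778×(-5.169925)=-0.143609, 0.027778×(-5.169925)=-0.143609, 0.75×(-0.415037)=-0.311278, 0.055556×(-4.169925)=-0.231663, 0.027778×(-5.169925)=-0.143609.
Sum = -1.492648, so H' = 1.4926.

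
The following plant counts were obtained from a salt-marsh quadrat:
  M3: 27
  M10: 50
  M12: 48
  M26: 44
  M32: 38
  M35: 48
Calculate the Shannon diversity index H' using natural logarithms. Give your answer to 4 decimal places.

Total N = 27+50+48+44+38+48 = 255, so the proportions are 0.105882, 0.196078, 0.188235, 0.172549, 0.14902, 0.188235 (working shown to 6 dp, full precision carried).
Each pᵢ ln pᵢ term: 0.105882×(-2.245427)=-0.237751, 0.196078×(-1.629241)=-0.319459, 0.188235×(-1.670063)=-0.314365, 0.172549×(-1.757074)=-0.303181, 0.14902×(-1.903677)=-0.283685, 0.188235×(-1.670063)=-0.314365.
Sum = -1.772806, so H' = 1.7728.

1.7728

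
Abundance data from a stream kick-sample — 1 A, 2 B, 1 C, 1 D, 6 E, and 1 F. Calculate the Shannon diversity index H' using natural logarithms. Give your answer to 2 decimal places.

Total N = 1+2+1+1+6+1 = 12, so the proportions are 0.0833, 0.1667, 0.0833, 0.0833, 0.5, 0.0833 (working shown to 4 dp, full precision carried).
Each pᵢ ln pᵢ term: 0.0833×(-2.4849)=-0.2071, 0.1667×(-1.7918)=-0.2986, 0.0833×(-2.4849)=-0.2071, 0.0833×(-2.4849)=-0.2071, 0.5×(-0.6931)=-0.3466, 0.0833×(-2.4849)=-0.2071.
Sum = -1.4735, so H' = 1.47.

1.47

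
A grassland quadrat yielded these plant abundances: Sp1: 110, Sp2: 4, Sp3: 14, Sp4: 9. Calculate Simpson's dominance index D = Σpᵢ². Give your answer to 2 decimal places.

0.66

Total N = 110+4+14+9 = 137, so the proportions are 0.8029, 0.0292, 0.1022, 0.0657 (working shown to 4 dp, full precision carried).
D = 0.8029² + 0.0292² + 0.1022² + 0.0657² = 0.6447 + 0.0009 + 0.0104 + 0.0043 = 0.6603.
To 2 decimal places, D = 0.66.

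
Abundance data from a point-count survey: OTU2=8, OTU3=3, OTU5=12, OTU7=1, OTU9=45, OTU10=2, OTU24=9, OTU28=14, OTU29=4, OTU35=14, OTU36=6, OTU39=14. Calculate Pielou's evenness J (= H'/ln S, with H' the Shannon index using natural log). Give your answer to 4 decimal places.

0.8390

Total N = 8+3+12+1+45+2+9+14+4+14+6+14 = 132, so the proportions are 0.060606, 0.022727, 0.090909, 0.007576, 0.340909, 0.015152, 0.068182, 0.106061, 0.030303, 0.106061, 0.045455, 0.106061 (working shown to 6 dp, full precision carried).
H' = −Σ pᵢ ln pᵢ = −((-0.169901) + (-0.086004) + (-0.217990) + (-0.036991) + (-0.366866) + (-0.063480) + (-0.183108) + (-0.237973) + (-0.105955) + (-0.237973) + (-0.140502) + (-0.237973)) = 2.084715.
With S = 12 species, ln S = 2.484907, so J = 2.084715/2.484907 = 0.838951, i.e. 0.8390 to 4 decimal places.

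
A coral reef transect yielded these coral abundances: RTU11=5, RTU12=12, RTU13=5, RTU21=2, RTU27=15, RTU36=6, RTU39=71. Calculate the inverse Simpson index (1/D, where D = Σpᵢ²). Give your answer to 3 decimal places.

2.447

Total N = 5+12+5+2+15+6+71 = 116, so the proportions are 0.043103, 0.103448, 0.043103, 0.017241, 0.12931, 0.051724, 0.612069 (working shown to 6 dp, full precision carried).
D = 0.043103² + 0.103448² + 0.043103² + 0.017241² + 0.12931² + 0.051724² + 0.612069² = 0.001858 + 0.010702 + 0.001858 + 0.000297 + 0.016721 + 0.002675 + 0.374628 = 0.408740.
So 1/D = 2.44655, i.e. 2.447 to 3 decimal places.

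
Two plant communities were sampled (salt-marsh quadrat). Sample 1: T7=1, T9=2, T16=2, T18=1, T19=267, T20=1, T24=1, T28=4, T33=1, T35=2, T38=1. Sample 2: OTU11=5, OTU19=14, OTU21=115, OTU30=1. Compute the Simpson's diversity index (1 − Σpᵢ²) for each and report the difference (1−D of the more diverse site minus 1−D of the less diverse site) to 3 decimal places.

0.153

Sample 1: N=283, proportions 0.003534, 0.007067, 0.007067, 0.003534, 0.943463, 0.003534, 0.003534, 0.014134, 0.003534, 0.007067, 0.003534, giving 1−D = 0.109453 (working shown to 6 dp, full precision carried).
Sample 2: N=135, proportions 0.037037, 0.103704, 0.851852, 0.007407, giving 1−D = 0.262167.
Difference = |0.109453 − 0.262167| = 0.152714, i.e. 0.153 to 3 decimal places.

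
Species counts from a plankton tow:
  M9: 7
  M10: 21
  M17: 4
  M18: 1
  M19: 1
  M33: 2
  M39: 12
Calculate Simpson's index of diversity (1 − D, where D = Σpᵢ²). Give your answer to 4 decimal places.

Total N = 7+21+4+1+1+2+12 = 48, so the proportions are 0.145833, 0.4375, 0.083333, 0.020833, 0.020833, 0.041667, 0.25 (working shown to 6 dp, full precision carried).
D = 0.145833² + 0.4375² + 0.083333² + 0.020833² + 0.020833² + 0.041667² + 0.25² = 0.021267 + 0.191406 + 0.006944 + 0.000434 + 0.000434 + 0.001736 + 0.062500 = 0.284722.
So 1 − D = 0.715278, i.e. 0.7153 to 4 decimal places.

0.7153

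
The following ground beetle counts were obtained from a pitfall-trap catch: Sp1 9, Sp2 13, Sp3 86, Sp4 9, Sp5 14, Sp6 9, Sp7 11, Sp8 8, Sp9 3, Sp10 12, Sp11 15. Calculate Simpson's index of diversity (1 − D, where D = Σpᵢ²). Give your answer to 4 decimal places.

Total N = 9+13+86+9+14+9+11+8+3+12+15 = 189, so the proportions are 0.047619, 0.068783, 0.455026, 0.047619, 0.074074, 0.047619, 0.058201, 0.042328, 0.015873, 0.063492, 0.079365 (working shown to 6 dp, full precision carried).
D = 0.047619² + 0.068783² + 0.455026² + 0.047619² + 0.074074² + 0.047619² + 0.058201² + 0.042328² + 0.015873² + 0.063492² + 0.079365² = 0.002268 + 0.004731 + 0.207049 + 0.002268 + 0.005487 + 0.002268 + 0.003387 + 0.001792 + 0.000252 + 0.004031 + 0.006299 = 0.239831.
So 1 − D = 0.760169, i.e. 0.7602 to 4 decimal places.

0.7602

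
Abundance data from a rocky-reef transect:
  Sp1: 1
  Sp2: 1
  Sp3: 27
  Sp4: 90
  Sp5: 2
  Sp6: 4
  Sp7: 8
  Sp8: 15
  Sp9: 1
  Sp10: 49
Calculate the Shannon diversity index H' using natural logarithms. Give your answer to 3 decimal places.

Total N = 1+1+27+90+2+4+8+15+1+49 = 198, so the proportions are 0.00505, 0.00505, 0.13636, 0.45455, 0.0101, 0.0202, 0.0404, 0.07576, 0.00505, 0.24747 (working shown to 5 dp, full precision carried).
Each pᵢ ln pᵢ term: 0.00505×(-5.28827)=-0.02671, 0.00505×(-5.28827)=-0.02671, 0.13636×(-1.99243)=-0.27170, 0.45455×(-0.78846)=-0.35839, 0.0101×(-4.59512)=-0.04642, 0.0202×(-3.90197)=-0.07883, 0.0404×(-3.20883)=-0.12965, 0.07576×(-2.58022)=-0.19547, 0.00505×(-5.28827)=-0.02671, 0.24747×(-1.39645)=-0.34559.
Sum = -1.50616, so H' = 1.506.

1.506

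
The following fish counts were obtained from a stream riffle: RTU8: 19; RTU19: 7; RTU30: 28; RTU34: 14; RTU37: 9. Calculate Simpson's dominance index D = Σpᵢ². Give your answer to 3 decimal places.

Total N = 19+7+28+14+9 = 77, so the proportions are 0.24675, 0.09091, 0.36364, 0.18182, 0.11688 (working shown to 5 dp, full precision carried).
D = 0.24675² + 0.09091² + 0.36364² + 0.18182² + 0.11688² = 0.06089 + 0.00826 + 0.13223 + 0.03306 + 0.01366 = 0.24810.
To 3 decimal places, D = 0.248.

0.248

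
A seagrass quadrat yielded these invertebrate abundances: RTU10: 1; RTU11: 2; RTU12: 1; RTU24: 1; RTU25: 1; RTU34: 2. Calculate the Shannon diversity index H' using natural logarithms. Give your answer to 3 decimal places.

1.733

Total N = 1+2+1+1+1+2 = 8, so the proportions are 0.125, 0.25, 0.125, 0.125, 0.125, 0.25 (working shown to 5 dp, full precision carried).
Each pᵢ ln pᵢ term: 0.125×(-2.07944)=-0.25993, 0.25×(-1.38629)=-0.34657, 0.125×(-2.07944)=-0.25993, 0.125×(-2.07944)=-0.25993, 0.125×(-2.07944)=-0.25993, 0.25×(-1.38629)=-0.34657.
Sum = -1.73287, so H' = 1.733.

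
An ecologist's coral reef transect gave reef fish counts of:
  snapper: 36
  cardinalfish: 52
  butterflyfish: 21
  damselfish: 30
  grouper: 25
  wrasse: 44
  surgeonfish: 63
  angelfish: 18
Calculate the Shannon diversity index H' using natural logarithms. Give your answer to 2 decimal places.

Total N = 36+52+21+30+25+44+63+18 = 289, so the proportions are 0.1246, 0.1799, 0.0727, 0.1038, 0.0865, 0.1522, 0.218, 0.0623 (working shown to 4 dp, full precision carried).
Each pᵢ ln pᵢ term: 0.1246×(-2.0829)=-0.2595, 0.1799×(-1.7152)=-0.3086, 0.0727×(-2.6219)=-0.1905, 0.1038×(-2.2652)=-0.2351, 0.0865×(-2.4476)=-0.2117, 0.1522×(-1.8822)=-0.2866, 0.218×(-1.5233)=-0.3321, 0.0623×(-2.7761)=-0.1729.
Sum = -1.9970, so H' = 2.00.

2.00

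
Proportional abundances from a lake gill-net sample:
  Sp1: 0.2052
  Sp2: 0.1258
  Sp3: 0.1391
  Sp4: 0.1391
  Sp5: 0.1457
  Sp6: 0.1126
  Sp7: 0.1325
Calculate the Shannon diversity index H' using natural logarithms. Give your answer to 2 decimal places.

Each pᵢ ln pᵢ term (working shown to 4 dp, full precision carried): 0.2052×(-1.5838)=-0.3250, 0.1258×(-2.0731)=-0.2608, 0.1391×(-1.9726)=-0.2744, 0.1391×(-1.9726)=-0.2744, 0.1457×(-1.9262)=-0.2806, 0.1126×(-2.1839)=-0.2459, 0.1325×(-2.0212)=-0.2678.
Sum = -1.9289, so H' = 1.93.

1.93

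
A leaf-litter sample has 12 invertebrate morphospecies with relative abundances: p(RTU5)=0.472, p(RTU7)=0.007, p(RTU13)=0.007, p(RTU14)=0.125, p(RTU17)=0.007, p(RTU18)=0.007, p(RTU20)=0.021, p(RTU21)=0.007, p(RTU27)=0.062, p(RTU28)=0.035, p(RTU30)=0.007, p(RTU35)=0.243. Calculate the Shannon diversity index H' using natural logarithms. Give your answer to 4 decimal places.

1.5373

Each pᵢ ln pᵢ term (working shown to 6 dp, full precision carried): 0.472×(-0.750776)=-0.354366, 0.007×(-4.961845)=-0.034733, 0.007×(-4.961845)=-0.034733, 0.125×(-2.079442)=-0.259930, 0.007×(-4.961845)=-0.034733, 0.007×(-4.961845)=-0.034733, 0.021×(-3.863233)=-0.081128, 0.007×(-4.961845)=-0.034733, 0.062×(-2.780621)=-0.172398, 0.035×(-3.352407)=-0.117334, 0.007×(-4.961845)=-0.034733, 0.243×(-1.414694)=-0.343771.
Sum = -1.537325, so H' = 1.5373.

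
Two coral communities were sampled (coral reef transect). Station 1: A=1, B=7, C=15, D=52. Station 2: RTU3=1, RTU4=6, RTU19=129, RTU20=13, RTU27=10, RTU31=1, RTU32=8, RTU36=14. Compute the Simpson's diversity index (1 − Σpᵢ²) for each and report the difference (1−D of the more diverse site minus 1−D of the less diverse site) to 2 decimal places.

Station 1: N=75, proportions 0.0133, 0.0933, 0.2, 0.6933, giving 1−D = 0.4704 (working shown to 4 dp, full precision carried).
Station 2: N=182, proportions 0.0055, 0.033, 0.7088, 0.0714, 0.0549, 0.0055, 0.044, 0.0769, giving 1−D = 0.4805.
Difference = |0.4704 − 0.4805| = 0.0101, i.e. 0.01 to 2 decimal places.

0.01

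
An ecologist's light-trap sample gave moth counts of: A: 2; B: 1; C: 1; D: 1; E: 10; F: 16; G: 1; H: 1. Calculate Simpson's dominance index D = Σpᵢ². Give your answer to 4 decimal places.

0.3352

Total N = 2+1+1+1+10+16+1+1 = 33, so the proportions are 0.060606, 0.030303, 0.030303, 0.030303, 0.30303, 0.484848, 0.030303, 0.030303 (working shown to 6 dp, full precision carried).
D = 0.060606² + 0.030303² + 0.030303² + 0.030303² + 0.30303² + 0.484848² + 0.030303² + 0.030303² = 0.003673 + 0.000918 + 0.000918 + 0.000918 + 0.091827 + 0.235078 + 0.000918 + 0.000918 = 0.335170.
To 4 decimal places, D = 0.3352.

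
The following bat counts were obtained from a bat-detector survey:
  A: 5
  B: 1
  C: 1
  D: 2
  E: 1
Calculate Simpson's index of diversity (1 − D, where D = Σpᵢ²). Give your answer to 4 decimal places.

0.6800

Total N = 5+1+1+2+1 = 10, so the proportions are 0.5, 0.1, 0.1, 0.2, 0.1 (working shown to 6 dp, full precision carried).
D = 0.5² + 0.1² + 0.1² + 0.2² + 0.1² = 0.250000 + 0.010000 + 0.010000 + 0.040000 + 0.010000 = 0.320000.
So 1 − D = 0.680000, i.e. 0.6800 to 4 decimal places.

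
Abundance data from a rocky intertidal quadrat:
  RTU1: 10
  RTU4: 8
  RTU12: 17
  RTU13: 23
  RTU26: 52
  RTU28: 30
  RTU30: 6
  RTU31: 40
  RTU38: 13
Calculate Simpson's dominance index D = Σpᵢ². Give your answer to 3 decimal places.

0.161

Total N = 10+8+17+23+52+30+6+40+13 = 199, so the proportions are 0.05025, 0.0402, 0.08543, 0.11558, 0.26131, 0.15075, 0.03015, 0.20101, 0.06533 (working shown to 5 dp, full precision carried).
D = 0.05025² + 0.0402² + 0.08543² + 0.11558² + 0.26131² + 0.15075² + 0.03015² + 0.20101² + 0.06533² = 0.00253 + 0.00162 + 0.00730 + 0.01336 + 0.06828 + 0.02273 + 0.00091 + 0.04040 + 0.00427 = 0.16138.
To 3 decimal places, D = 0.161.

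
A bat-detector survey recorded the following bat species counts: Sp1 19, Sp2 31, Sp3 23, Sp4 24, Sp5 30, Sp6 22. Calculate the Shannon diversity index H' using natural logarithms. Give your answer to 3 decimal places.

Total N = 19+31+23+24+30+22 = 149, so the proportions are 0.12752, 0.20805, 0.15436, 0.16107, 0.20134, 0.14765 (working shown to 5 dp, full precision carried).
Each pᵢ ln pᵢ term: 0.12752×(-2.05951)=-0.26262, 0.20805×(-1.56996)=-0.32664, 0.15436×(-1.86845)=-0.28842, 0.16107×(-1.82589)=-0.29410, 0.20134×(-1.60275)=-0.32270, 0.14765×(-1.91290)=-0.28244.
Sum = -1.77692, so H' = 1.777.

1.777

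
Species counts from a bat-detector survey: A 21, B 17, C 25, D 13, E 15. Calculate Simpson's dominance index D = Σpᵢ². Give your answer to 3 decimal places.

Total N = 21+17+25+13+15 = 91, so the proportions are 0.23077, 0.18681, 0.27473, 0.14286, 0.16484 (working shown to 5 dp, full precision carried).
D = 0.23077² + 0.18681² + 0.27473² + 0.14286² + 0.16484² = 0.05325 + 0.03490 + 0.07547 + 0.02041 + 0.02717 = 0.21121.
To 3 decimal places, D = 0.211.

0.211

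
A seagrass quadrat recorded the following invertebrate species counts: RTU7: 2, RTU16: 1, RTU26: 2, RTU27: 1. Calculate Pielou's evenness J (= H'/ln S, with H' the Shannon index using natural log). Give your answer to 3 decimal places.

Total N = 2+1+2+1 = 6, so the proportions are 0.33333, 0.16667, 0.33333, 0.16667 (working shown to 5 dp, full precision carried).
H' = −Σ pᵢ ln pᵢ = −((-0.36620) + (-0.29863) + (-0.36620) + (-0.29863)) = 1.32966.
With S = 4 species, ln S = 1.38629, so J = 1.32966/1.38629 = 0.95915, i.e. 0.959 to 3 decimal places.

0.959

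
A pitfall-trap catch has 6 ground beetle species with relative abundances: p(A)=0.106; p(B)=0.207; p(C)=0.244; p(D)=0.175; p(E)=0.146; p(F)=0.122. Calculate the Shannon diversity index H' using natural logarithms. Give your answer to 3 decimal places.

1.751

Each pᵢ ln pᵢ term (working shown to 5 dp, full precision carried): 0.106×(-2.24432)=-0.23790, 0.207×(-1.57504)=-0.32603, 0.244×(-1.41059)=-0.34418, 0.175×(-1.74297)=-0.30502, 0.146×(-1.92415)=-0.28093, 0.122×(-2.10373)=-0.25666.
Sum = -1.75071, so H' = 1.751.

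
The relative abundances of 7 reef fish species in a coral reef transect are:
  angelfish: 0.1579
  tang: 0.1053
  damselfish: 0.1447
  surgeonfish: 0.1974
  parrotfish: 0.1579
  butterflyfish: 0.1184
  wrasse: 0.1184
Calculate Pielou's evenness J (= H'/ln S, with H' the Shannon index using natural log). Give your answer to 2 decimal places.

0.99

H' = −Σ pᵢ ln pᵢ = −((-0.2915) + (-0.2370) + (-0.2797) + (-0.3203) + (-0.2915) + (-0.2526) + (-0.2526)) = 1.9252 (working shown to 4 dp, full precision carried).
With S = 7 species, ln S = 1.9459, so J = 1.9252/1.9459 = 0.9894, i.e. 0.99 to 2 decimal places.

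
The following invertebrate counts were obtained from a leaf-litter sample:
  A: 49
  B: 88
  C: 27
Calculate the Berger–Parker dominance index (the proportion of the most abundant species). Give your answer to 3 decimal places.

0.537

Total N = 49+88+27 = 164, so the proportions are 0.29878, 0.53659, 0.16463 (working shown to 5 dp, full precision carried).
The largest proportion is 0.53659, i.e. d = 0.537 to 3 decimal places.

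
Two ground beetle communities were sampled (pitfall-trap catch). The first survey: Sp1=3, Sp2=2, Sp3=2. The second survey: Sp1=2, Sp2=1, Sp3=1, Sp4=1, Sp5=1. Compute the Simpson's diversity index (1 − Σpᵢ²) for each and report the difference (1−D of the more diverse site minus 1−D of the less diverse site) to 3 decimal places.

The first survey: N=7, proportions 0.42857, 0.28571, 0.28571, giving 1−D = 0.65306 (working shown to 5 dp, full precision carried).
The second survey: N=6, proportions 0.33333, 0.16667, 0.16667, 0.16667, 0.16667, giving 1−D = 0.77778.
Difference = |0.65306 − 0.77778| = 0.12472, i.e. 0.125 to 3 decimal places.

0.125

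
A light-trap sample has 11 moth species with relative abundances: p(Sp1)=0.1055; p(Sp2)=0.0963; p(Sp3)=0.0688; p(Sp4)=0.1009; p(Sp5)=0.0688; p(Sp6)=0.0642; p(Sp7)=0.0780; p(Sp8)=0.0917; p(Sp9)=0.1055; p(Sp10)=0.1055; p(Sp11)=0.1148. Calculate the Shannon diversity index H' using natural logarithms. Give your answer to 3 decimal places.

2.380

Each pᵢ ln pᵢ term (working shown to 5 dp, full precision carried): 0.1055×(-2.24904)=-0.23727, 0.0963×(-2.34029)=-0.22537, 0.0688×(-2.67655)=-0.18415, 0.1009×(-2.29363)=-0.23143, 0.0688×(-2.67655)=-0.18415, 0.0642×(-2.74575)=-0.17628, 0.078×(-2.55105)=-0.19898, 0.0917×(-2.38923)=-0.21909, 0.1055×(-2.24904)=-0.23727, 0.1055×(-2.24904)=-0.23727, 0.1148×(-2.16456)=-0.24849.
Sum = -2.37976, so H' = 2.380.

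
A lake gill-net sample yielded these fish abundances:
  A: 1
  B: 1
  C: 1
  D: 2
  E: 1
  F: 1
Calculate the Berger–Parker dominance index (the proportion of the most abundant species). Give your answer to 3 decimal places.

Total N = 1+1+1+2+1+1 = 7, so the proportions are 0.14286, 0.14286, 0.14286, 0.28571, 0.14286, 0.14286 (working shown to 5 dp, full precision carried).
The largest proportion is 0.28571, i.e. d = 0.286 to 3 decimal places.

0.286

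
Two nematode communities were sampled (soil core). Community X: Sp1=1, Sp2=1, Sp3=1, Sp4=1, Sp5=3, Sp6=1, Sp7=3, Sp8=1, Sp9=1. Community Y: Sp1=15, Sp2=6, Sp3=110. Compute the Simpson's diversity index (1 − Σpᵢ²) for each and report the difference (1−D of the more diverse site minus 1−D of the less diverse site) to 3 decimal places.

0.572

Community X: N=13, proportions 0.07692, 0.07692, 0.07692, 0.07692, 0.23077, 0.07692, 0.23077, 0.07692, 0.07692, giving 1−D = 0.85207 (working shown to 5 dp, full precision carried).
Community Y: N=131, proportions 0.1145, 0.0458, 0.83969, giving 1−D = 0.27970.
Difference = |0.85207 − 0.27970| = 0.57237, i.e. 0.572 to 3 decimal places.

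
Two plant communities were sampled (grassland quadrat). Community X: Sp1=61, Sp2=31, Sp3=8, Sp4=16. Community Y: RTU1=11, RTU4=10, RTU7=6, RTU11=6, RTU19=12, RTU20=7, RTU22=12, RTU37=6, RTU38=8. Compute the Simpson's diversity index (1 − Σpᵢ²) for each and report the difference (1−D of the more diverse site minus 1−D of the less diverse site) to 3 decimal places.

0.252

Community X: N=116, proportions 0.52586, 0.26724, 0.06897, 0.13793, giving 1−D = 0.62827 (working shown to 5 dp, full precision carried).
Community Y: N=78, proportions 0.14103, 0.12821, 0.07692, 0.07692, 0.15385, 0.08974, 0.15385, 0.07692, 0.10256, giving 1−D = 0.88001.
Difference = |0.62827 − 0.88001| = 0.25174, i.e. 0.252 to 3 decimal places.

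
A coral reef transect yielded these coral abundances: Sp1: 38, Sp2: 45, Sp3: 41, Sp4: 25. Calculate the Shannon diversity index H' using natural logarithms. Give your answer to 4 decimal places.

Total N = 38+45+41+25 = 149, so the proportions are 0.255034, 0.302013, 0.275168, 0.167785 (working shown to 6 dp, full precision carried).
Each pᵢ ln pᵢ term: 0.255034×(-1.366360)=-0.348468, 0.302013×(-1.197284)=-0.361596, 0.275168×(-1.290374)=-0.355069, 0.167785×(-1.785070)=-0.299508.
Sum = -1.364641, so H' = 1.3646.

1.3646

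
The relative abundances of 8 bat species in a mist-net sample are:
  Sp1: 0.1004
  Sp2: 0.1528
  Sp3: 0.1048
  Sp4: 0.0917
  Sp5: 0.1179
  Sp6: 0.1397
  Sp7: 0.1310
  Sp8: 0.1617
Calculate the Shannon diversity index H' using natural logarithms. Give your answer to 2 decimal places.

2.06

Each pᵢ ln pᵢ term (working shown to 4 dp, full precision carried): 0.1004×(-2.2986)=-0.2308, 0.1528×(-1.8786)=-0.2871, 0.1048×(-2.2557)=-0.2364, 0.0917×(-2.3892)=-0.2191, 0.1179×(-2.1379)=-0.2521, 0.1397×(-1.9683)=-0.2750, 0.131×(-2.0326)=-0.2663, 0.1617×(-1.8220)=-0.2946.
Sum = -2.0612, so H' = 2.06.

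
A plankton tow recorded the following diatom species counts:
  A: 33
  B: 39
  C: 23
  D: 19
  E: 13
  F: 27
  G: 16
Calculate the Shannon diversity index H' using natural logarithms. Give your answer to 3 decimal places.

1.883

Total N = 33+39+23+19+13+27+16 = 170, so the proportions are 0.19412, 0.22941, 0.13529, 0.11176, 0.07647, 0.15882, 0.09412 (working shown to 5 dp, full precision carried).
Each pᵢ ln pᵢ term: 0.19412×(-1.63929)=-0.31822, 0.22941×(-1.47224)=-0.33775, 0.13529×(-2.00030)=-0.27063, 0.11176×(-2.19136)=-0.24492, 0.07647×(-2.57085)=-0.19659, 0.15882×(-1.83996)=-0.29223, 0.09412×(-2.36321)=-0.22242.
Sum = -1.88275, so H' = 1.883.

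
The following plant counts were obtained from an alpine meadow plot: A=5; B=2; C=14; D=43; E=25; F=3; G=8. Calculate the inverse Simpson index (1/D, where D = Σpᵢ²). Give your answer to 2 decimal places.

3.61

Total N = 5+2+14+43+25+3+8 = 100, so the proportions are 0.05, 0.02, 0.14, 0.43, 0.25, 0.03, 0.08 (working shown to 6 dp, full precision carried).
D = 0.05² + 0.02² + 0.14² + 0.43² + 0.25² + 0.03² + 0.08² = 0.002500 + 0.000400 + 0.019600 + 0.184900 + 0.062500 + 0.000900 + 0.006400 = 0.277200.
So 1/D = 3.6075, i.e. 3.61 to 2 decimal places.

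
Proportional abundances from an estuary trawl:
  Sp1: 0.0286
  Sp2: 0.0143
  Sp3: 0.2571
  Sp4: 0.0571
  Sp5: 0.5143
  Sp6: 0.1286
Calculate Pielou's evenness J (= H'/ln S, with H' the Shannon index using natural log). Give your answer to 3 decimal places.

0.715

H' = −Σ pᵢ ln pᵢ = −((-0.10165) + (-0.06074) + (-0.34922) + (-0.16347) + (-0.34198) + (-0.26376)) = 1.28083 (working shown to 5 dp, full precision carried).
With S = 6 species, ln S = 1.79176, so J = 1.28083/1.79176 = 0.71485, i.e. 0.715 to 3 decimal places.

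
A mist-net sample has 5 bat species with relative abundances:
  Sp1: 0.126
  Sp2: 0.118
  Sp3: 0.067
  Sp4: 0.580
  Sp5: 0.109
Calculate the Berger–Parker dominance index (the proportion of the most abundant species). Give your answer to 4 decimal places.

0.5800

The largest proportion is 0.58, i.e. d = 0.5800 to 4 decimal places.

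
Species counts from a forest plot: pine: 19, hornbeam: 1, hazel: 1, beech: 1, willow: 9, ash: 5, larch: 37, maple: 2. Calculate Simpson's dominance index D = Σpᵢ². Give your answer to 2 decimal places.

0.33

Total N = 19+1+1+1+9+5+37+2 = 75, so the proportions are 0.2533, 0.0133, 0.0133, 0.0133, 0.12, 0.0667, 0.4933, 0.0267 (working shown to 4 dp, full precision carried).
D = 0.2533² + 0.0133² + 0.0133² + 0.0133² + 0.12² + 0.0667² + 0.4933² + 0.0267² = 0.0642 + 0.0002 + 0.0002 + 0.0002 + 0.0144 + 0.0044 + 0.2434 + 0.0007 = 0.3276.
To 2 decimal places, D = 0.33.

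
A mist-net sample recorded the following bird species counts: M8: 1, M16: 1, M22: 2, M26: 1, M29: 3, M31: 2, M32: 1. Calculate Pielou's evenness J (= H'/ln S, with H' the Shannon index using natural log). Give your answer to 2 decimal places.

0.95

Total N = 1+1+2+1+3+2+1 = 11, so the proportions are 0.0909, 0.0909, 0.1818, 0.0909, 0.2727, 0.1818, 0.0909 (working shown to 4 dp, full precision carried).
H' = −Σ pᵢ ln pᵢ = −((-0.2180) + (-0.2180) + (-0.3100) + (-0.2180) + (-0.3543) + (-0.3100) + (-0.2180)) = 1.8462.
With S = 7 species, ln S = 1.9459, so J = 1.8462/1.9459 = 0.9488, i.e. 0.95 to 2 decimal places.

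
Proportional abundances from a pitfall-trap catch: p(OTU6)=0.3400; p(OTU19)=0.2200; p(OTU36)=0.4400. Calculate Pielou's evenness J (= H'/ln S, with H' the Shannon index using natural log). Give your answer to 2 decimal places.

0.97

H' = −Σ pᵢ ln pᵢ = −((-0.3668) + (-0.3331) + (-0.3612)) = 1.0611 (working shown to 4 dp, full precision carried).
With S = 3 species, ln S = 1.0986, so J = 1.0611/1.0986 = 0.9659, i.e. 0.97 to 2 decimal places.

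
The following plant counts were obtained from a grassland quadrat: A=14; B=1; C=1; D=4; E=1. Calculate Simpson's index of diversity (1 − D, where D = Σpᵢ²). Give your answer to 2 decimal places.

Total N = 14+1+1+4+1 = 21, so the proportions are 0.6667, 0.0476, 0.0476, 0.1905, 0.0476 (working shown to 4 dp, full precision carried).
D = 0.6667² + 0.0476² + 0.0476² + 0.1905² + 0.0476² = 0.4444 + 0.0023 + 0.0023 + 0.0363 + 0.0023 = 0.4875.
So 1 − D = 0.5125, i.e. 0.51 to 2 decimal places.

0.51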